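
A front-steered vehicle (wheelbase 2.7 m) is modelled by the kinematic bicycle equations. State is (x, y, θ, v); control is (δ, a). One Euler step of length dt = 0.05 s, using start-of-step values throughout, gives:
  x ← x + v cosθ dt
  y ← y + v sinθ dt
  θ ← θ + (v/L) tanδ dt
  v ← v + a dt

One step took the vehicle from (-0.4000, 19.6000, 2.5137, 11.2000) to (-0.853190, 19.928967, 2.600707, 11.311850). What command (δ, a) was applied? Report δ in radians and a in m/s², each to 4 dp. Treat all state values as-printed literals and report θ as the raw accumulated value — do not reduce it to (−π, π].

δ = 0.3972, a = 2.2370

a = (v'−v)/dt = (0.111850)/0.05 = 2.2370
Δθ = θ'−θ = 0.087007;  (v·dt/L) = 11.2000·0.05/2.7 = 0.207407
tan δ = Δθ·L/(v·dt) = 0.419498  →  δ = 0.3972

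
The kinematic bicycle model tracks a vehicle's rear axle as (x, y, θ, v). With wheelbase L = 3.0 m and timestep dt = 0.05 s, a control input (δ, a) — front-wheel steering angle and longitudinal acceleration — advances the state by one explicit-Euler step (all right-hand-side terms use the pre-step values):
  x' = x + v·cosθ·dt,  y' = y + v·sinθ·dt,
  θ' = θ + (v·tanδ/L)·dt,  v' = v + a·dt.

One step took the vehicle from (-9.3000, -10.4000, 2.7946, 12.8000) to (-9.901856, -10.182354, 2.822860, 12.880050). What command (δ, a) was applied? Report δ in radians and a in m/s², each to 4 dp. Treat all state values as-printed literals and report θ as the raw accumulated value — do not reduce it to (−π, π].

a = (v'−v)/dt = (0.080050)/0.05 = 1.6010
Δθ = θ'−θ = 0.028260;  (v·dt/L) = 12.8000·0.05/3.0 = 0.213333
tan δ = Δθ·L/(v·dt) = 0.132469  →  δ = 0.1317

δ = 0.1317, a = 1.6010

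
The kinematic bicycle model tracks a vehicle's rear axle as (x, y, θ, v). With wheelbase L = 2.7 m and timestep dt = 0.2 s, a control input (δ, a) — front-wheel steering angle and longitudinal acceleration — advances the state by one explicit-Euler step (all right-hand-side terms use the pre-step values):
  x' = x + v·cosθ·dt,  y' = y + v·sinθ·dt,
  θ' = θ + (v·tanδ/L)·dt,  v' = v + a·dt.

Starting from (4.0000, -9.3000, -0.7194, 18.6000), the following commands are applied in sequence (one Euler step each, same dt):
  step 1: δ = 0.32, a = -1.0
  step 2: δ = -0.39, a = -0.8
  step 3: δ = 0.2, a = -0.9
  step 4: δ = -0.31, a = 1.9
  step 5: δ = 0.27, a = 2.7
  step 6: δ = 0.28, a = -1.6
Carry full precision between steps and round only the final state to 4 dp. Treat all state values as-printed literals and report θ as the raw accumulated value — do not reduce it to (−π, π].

after step 1 (δ=0.32, a=-1.0): (6.798189, -11.751233, -0.262819, 18.400000)
after step 2 (δ=-0.39, a=-0.8): (10.351823, -12.707311, -0.823072, 18.240000)
after step 3 (δ=0.2, a=-0.9): (12.832361, -15.382163, -0.549188, 18.060000)
after step 4 (δ=-0.31, a=1.9): (15.913212, -17.267607, -0.977715, 18.440000)
after step 5 (δ=0.27, a=2.7): (17.974505, -20.325779, -0.599684, 18.980000)
after step 6 (δ=0.28, a=-1.6): (21.108156, -22.468172, -0.195404, 18.660000)

(21.1082, -22.4682, -0.1954, 18.6600)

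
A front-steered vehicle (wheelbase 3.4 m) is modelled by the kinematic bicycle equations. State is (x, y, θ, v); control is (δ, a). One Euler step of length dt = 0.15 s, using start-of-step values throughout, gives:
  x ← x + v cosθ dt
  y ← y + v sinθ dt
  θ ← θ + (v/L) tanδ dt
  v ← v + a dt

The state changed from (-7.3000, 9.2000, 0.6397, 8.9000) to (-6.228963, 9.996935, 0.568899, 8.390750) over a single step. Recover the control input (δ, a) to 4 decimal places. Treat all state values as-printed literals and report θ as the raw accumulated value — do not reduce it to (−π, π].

δ = -0.1784, a = -3.3950

a = (v'−v)/dt = (-0.509250)/0.15 = -3.3950
Δθ = θ'−θ = -0.070801;  (v·dt/L) = 8.9000·0.15/3.4 = 0.392647
tan δ = Δθ·L/(v·dt) = -0.180317  →  δ = -0.1784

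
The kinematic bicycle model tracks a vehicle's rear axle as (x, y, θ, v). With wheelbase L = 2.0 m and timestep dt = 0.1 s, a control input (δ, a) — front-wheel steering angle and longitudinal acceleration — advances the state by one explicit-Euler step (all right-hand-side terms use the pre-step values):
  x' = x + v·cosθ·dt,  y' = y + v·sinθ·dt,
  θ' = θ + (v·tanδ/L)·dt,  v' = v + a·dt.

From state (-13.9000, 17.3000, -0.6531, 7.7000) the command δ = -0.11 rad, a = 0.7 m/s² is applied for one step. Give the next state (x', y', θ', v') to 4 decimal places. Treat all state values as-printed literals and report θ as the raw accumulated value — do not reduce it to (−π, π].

x' = -13.9000 + 7.7000·cos(-0.6531)·0.1 = -13.2885
y' = 17.3000 + 7.7000·sin(-0.6531)·0.1 = 16.8321
θ' = -0.6531 + (7.7000/2.0)·tan(-0.11)·0.1 = -0.6956
v' = 7.7000 + 0.7000·0.1 = 7.7700

(-13.2885, 16.8321, -0.6956, 7.7700)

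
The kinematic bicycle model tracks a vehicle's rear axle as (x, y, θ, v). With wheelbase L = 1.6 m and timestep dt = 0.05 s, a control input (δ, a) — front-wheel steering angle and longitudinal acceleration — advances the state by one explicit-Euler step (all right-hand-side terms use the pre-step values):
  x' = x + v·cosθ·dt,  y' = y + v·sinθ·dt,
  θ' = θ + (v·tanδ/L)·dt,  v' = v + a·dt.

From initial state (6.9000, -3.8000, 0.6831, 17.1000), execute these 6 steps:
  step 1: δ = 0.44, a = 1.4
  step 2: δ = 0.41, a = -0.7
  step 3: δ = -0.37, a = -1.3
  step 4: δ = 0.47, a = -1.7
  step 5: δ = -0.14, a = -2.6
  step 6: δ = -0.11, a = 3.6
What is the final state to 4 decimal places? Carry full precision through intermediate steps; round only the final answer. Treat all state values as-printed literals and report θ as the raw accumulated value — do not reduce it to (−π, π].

(9.5207, 0.4898, 1.0982, 17.0350)

after step 1 (δ=0.44, a=1.4): (7.563155, -3.260324, 0.934673, 17.170000)
after step 2 (δ=0.41, a=-0.7): (8.073174, -2.569742, 1.167880, 17.135000)
after step 3 (δ=-0.37, a=-1.3): (8.409108, -1.781599, 0.960192, 17.070000)
after step 4 (δ=0.47, a=-1.7): (8.898473, -1.082325, 1.231160, 16.985000)
after step 5 (δ=-0.14, a=-2.6): (9.181396, -0.281588, 1.156361, 16.855000)
after step 6 (δ=-0.11, a=3.6): (9.520749, 0.489818, 1.098187, 17.035000)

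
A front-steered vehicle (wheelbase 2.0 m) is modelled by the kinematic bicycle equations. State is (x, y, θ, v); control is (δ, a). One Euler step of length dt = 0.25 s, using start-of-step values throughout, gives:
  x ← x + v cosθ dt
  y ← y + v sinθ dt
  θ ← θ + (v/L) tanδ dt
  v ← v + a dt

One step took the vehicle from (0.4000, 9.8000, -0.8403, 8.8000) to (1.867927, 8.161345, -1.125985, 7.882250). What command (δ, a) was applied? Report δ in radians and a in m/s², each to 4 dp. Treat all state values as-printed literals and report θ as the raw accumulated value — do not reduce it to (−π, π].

a = (v'−v)/dt = (-0.917750)/0.25 = -3.6710
Δθ = θ'−θ = -0.285685;  (v·dt/L) = 8.8000·0.25/2.0 = 1.100000
tan δ = Δθ·L/(v·dt) = -0.259714  →  δ = -0.2541

δ = -0.2541, a = -3.6710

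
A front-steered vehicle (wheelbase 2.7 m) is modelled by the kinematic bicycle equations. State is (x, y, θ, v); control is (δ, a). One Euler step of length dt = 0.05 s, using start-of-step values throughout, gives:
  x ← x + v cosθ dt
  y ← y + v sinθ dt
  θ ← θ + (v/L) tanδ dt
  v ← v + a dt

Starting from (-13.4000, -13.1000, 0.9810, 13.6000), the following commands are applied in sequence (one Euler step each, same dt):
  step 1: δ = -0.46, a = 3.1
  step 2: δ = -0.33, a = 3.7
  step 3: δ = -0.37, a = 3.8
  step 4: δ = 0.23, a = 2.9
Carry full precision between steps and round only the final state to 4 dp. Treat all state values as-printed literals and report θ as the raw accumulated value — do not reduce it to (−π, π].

after step 1 (δ=-0.46, a=3.1): (-13.021790, -12.534883, 0.856220, 13.755000)
after step 2 (δ=-0.33, a=3.7): (-12.571109, -12.015377, 0.768972, 13.940000)
after step 3 (δ=-0.37, a=3.8): (-12.070226, -11.530685, 0.668845, 14.130000)
after step 4 (δ=0.23, a=2.9): (-11.515950, -11.092598, 0.730113, 14.275000)

(-11.5160, -11.0926, 0.7301, 14.2750)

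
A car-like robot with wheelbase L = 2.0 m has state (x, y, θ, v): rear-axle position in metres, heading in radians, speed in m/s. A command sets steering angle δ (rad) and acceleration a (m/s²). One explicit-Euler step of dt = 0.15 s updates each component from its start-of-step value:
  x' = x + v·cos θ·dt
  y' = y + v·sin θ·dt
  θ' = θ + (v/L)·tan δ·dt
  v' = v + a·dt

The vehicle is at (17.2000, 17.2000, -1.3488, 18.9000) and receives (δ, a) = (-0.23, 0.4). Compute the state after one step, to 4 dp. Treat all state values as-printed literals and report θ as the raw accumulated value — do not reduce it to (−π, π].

(17.8242, 14.4346, -1.6807, 18.9600)

x' = 17.2000 + 18.9000·cos(-1.3488)·0.15 = 17.8242
y' = 17.2000 + 18.9000·sin(-1.3488)·0.15 = 14.4346
θ' = -1.3488 + (18.9000/2.0)·tan(-0.23)·0.15 = -1.6807
v' = 18.9000 + 0.4000·0.15 = 18.9600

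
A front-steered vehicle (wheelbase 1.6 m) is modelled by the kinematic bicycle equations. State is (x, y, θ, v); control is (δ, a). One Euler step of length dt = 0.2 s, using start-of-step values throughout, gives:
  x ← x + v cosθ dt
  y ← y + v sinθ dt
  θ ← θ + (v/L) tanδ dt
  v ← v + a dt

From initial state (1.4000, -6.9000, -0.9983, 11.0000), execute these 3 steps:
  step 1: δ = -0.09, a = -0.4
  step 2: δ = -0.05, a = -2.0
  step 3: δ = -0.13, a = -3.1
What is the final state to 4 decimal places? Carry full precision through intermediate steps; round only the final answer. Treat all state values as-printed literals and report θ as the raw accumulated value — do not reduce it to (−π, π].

after step 1 (δ=-0.09, a=-0.4): (2.591810, -8.749213, -1.122385, 10.920000)
after step 2 (δ=-0.05, a=-2.0): (3.538649, -10.717296, -1.190692, 10.520000)
after step 3 (δ=-0.13, a=-3.1): (4.319270, -12.671125, -1.362612, 9.900000)

(4.3193, -12.6711, -1.3626, 9.9000)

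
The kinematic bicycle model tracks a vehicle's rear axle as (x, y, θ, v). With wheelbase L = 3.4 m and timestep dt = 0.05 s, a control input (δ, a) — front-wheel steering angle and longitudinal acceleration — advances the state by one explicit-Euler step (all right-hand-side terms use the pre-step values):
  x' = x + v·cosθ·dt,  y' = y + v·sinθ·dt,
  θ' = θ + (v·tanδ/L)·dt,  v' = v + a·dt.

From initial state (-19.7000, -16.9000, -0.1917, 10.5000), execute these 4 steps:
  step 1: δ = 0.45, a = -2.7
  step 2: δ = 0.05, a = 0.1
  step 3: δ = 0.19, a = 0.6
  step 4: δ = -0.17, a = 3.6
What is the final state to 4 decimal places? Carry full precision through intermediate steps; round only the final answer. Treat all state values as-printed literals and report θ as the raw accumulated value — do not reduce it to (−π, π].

after step 1 (δ=0.45, a=-2.7): (-19.184617, -17.000027, -0.117111, 10.365000)
after step 2 (δ=0.05, a=0.1): (-18.669917, -17.060581, -0.109483, 10.370000)
after step 3 (δ=0.19, a=0.6): (-18.154521, -17.117235, -0.080154, 10.400000)
after step 4 (δ=-0.17, a=3.6): (-17.636191, -17.158870, -0.106408, 10.580000)

(-17.6362, -17.1589, -0.1064, 10.5800)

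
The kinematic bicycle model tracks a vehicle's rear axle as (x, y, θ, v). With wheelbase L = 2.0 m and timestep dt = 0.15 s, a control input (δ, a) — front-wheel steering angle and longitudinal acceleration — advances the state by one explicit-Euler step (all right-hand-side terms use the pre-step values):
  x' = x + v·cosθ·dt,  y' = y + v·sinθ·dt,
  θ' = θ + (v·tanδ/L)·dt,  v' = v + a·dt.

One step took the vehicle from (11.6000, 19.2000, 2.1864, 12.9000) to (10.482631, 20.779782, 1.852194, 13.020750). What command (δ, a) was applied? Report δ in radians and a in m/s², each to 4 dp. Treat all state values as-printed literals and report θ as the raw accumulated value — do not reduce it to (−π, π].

a = (v'−v)/dt = (0.120750)/0.15 = 0.8050
Δθ = θ'−θ = -0.334206;  (v·dt/L) = 12.9000·0.15/2.0 = 0.967500
tan δ = Δθ·L/(v·dt) = -0.345433  →  δ = -0.3326

δ = -0.3326, a = 0.8050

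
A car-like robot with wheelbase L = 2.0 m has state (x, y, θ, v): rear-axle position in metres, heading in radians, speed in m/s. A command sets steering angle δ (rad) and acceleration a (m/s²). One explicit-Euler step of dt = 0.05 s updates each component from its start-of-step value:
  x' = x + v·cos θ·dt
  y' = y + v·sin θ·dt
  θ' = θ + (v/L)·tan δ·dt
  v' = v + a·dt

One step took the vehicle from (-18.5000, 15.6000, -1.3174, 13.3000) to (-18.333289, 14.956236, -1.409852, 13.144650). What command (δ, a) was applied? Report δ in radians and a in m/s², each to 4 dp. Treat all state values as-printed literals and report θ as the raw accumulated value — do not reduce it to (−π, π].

δ = -0.2712, a = -3.1070

a = (v'−v)/dt = (-0.155350)/0.05 = -3.1070
Δθ = θ'−θ = -0.092452;  (v·dt/L) = 13.3000·0.05/2.0 = 0.332500
tan δ = Δθ·L/(v·dt) = -0.278051  →  δ = -0.2712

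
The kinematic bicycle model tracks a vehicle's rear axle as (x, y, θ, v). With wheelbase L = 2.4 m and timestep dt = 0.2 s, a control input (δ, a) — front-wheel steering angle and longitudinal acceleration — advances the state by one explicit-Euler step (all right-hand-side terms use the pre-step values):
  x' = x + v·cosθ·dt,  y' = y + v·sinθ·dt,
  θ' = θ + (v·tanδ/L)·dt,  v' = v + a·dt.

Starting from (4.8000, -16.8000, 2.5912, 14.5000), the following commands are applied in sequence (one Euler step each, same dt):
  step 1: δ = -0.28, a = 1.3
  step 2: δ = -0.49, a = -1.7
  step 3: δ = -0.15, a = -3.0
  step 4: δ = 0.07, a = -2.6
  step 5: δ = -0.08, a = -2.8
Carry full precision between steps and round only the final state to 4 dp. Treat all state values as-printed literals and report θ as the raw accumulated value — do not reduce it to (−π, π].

(1.1161, -4.7140, 1.3979, 12.7400)

after step 1 (δ=-0.28, a=1.3): (2.328274, -15.283236, 2.243739, 14.760000)
after step 2 (δ=-0.49, a=-1.7): (0.488324, -12.974798, 1.587671, 14.420000)
after step 3 (δ=-0.15, a=-3.0): (0.439659, -10.091209, 1.406057, 13.820000)
after step 4 (δ=0.07, a=-2.6): (0.892942, -7.364630, 1.486806, 13.300000)
after step 5 (δ=-0.08, a=-2.8): (1.116095, -4.714007, 1.397949, 12.740000)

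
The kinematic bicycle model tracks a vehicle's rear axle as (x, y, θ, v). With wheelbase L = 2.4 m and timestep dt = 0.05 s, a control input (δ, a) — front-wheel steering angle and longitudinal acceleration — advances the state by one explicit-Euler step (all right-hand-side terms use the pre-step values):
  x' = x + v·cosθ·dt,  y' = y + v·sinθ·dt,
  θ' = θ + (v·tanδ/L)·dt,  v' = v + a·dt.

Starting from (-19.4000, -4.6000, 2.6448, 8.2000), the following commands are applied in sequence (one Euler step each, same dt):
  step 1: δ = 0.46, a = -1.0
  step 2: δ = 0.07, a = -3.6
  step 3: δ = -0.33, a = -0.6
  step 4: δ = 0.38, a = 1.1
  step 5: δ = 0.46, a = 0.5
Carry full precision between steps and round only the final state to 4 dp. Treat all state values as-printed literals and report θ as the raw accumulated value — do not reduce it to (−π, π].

after step 1 (δ=0.46, a=-1.0): (-19.760437, -4.404591, 2.729439, 8.150000)
after step 2 (δ=0.07, a=-3.6): (-20.133814, -4.241353, 2.741344, 7.970000)
after step 3 (δ=-0.33, a=-0.6): (-20.500818, -4.086078, 2.684471, 7.940000)
after step 4 (δ=0.38, a=1.1): (-20.857056, -3.910855, 2.750540, 7.995000)
after step 5 (δ=0.46, a=0.5): (-21.226629, -3.758486, 2.833063, 8.020000)

(-21.2266, -3.7585, 2.8331, 8.0200)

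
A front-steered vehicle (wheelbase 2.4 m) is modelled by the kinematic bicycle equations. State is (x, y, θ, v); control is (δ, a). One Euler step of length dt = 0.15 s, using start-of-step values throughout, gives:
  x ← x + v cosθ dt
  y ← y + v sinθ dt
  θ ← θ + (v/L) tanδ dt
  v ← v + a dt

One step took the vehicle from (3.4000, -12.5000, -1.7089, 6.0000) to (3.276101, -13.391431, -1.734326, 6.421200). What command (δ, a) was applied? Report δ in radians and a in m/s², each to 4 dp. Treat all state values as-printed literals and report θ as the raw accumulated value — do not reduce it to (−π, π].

a = (v'−v)/dt = (0.421200)/0.15 = 2.8080
Δθ = θ'−θ = -0.025426;  (v·dt/L) = 6.0000·0.15/2.4 = 0.375000
tan δ = Δθ·L/(v·dt) = -0.067803  →  δ = -0.0677

δ = -0.0677, a = 2.8080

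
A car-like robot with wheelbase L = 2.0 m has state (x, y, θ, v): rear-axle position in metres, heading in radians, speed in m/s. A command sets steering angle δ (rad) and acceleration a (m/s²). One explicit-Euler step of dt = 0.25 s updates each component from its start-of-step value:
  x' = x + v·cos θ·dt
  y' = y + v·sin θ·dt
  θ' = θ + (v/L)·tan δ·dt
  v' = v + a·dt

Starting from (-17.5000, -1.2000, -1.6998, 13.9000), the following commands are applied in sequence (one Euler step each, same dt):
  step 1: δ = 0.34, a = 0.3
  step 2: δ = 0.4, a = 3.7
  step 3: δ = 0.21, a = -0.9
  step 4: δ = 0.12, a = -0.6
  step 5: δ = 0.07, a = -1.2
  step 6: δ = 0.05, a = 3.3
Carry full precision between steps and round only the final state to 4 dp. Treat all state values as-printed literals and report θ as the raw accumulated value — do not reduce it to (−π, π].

after step 1 (δ=0.34, a=0.3): (-17.947045, -4.646125, -1.085182, 13.975000)
after step 2 (δ=0.4, a=3.7): (-16.316332, -7.735957, -0.346615, 14.900000)
after step 3 (δ=0.21, a=-0.9): (-12.812865, -9.001400, 0.050363, 14.675000)
after step 4 (δ=0.12, a=-0.6): (-9.148767, -8.816711, 0.271550, 14.525000)
after step 5 (δ=0.07, a=-1.2): (-5.650580, -7.842718, 0.398852, 14.225000)
after step 6 (δ=0.05, a=3.3): (-2.373469, -6.461610, 0.487832, 15.050000)

(-2.3735, -6.4616, 0.4878, 15.0500)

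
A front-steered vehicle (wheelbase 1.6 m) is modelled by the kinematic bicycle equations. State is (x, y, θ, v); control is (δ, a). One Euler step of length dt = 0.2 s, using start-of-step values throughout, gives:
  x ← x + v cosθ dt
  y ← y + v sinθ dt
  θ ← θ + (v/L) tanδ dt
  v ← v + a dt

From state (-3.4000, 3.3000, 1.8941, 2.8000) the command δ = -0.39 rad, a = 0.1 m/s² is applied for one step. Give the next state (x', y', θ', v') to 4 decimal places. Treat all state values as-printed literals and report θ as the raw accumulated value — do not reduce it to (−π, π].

x' = -3.4000 + 2.8000·cos(1.8941)·0.2 = -3.5779
y' = 3.3000 + 2.8000·sin(1.8941)·0.2 = 3.8310
θ' = 1.8941 + (2.8000/1.6)·tan(-0.39)·0.2 = 1.7502
v' = 2.8000 + 0.1000·0.2 = 2.8200

(-3.5779, 3.8310, 1.7502, 2.8200)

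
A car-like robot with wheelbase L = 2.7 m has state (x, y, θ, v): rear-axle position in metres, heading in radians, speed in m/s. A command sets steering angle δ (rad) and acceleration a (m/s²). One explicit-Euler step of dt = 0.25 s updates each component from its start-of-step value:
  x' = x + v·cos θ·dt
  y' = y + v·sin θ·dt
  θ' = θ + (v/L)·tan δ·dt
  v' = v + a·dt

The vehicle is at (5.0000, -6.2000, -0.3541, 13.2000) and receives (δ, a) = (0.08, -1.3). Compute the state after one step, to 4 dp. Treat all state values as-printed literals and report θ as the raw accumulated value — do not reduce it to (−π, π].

x' = 5.0000 + 13.2000·cos(-0.3541)·0.25 = 8.0953
y' = -6.2000 + 13.2000·sin(-0.3541)·0.25 = -7.3443
θ' = -0.3541 + (13.2000/2.7)·tan(0.08)·0.25 = -0.2561
v' = 13.2000 − 1.3000·0.25 = 12.8750

(8.0953, -7.3443, -0.2561, 12.8750)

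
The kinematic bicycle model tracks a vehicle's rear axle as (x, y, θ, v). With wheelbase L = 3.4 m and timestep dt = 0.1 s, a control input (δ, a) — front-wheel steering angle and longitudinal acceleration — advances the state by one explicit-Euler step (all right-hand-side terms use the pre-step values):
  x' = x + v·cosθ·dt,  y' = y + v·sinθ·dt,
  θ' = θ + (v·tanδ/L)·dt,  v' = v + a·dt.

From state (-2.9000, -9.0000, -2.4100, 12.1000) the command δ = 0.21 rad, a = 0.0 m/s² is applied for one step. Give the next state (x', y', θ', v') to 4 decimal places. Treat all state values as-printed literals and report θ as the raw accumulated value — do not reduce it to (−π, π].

x' = -2.9000 + 12.1000·cos(-2.4100)·0.1 = -3.8004
y' = -9.0000 + 12.1000·sin(-2.4100)·0.1 = -9.8083
θ' = -2.4100 + (12.1000/3.4)·tan(0.21)·0.1 = -2.3341
v' = 12.1000 + 0.0000·0.1 = 12.1000

(-3.8004, -9.8083, -2.3341, 12.1000)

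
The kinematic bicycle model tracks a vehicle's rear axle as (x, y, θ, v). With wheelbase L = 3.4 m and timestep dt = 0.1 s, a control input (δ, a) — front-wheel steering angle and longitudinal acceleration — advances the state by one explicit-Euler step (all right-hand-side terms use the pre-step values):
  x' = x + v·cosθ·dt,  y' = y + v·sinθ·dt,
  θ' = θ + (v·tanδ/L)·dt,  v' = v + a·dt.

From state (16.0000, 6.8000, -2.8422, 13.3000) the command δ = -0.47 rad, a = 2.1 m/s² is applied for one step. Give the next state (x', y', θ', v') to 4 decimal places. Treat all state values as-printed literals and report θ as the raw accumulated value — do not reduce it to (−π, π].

x' = 16.0000 + 13.3000·cos(-2.8422)·0.1 = 14.7292
y' = 6.8000 + 13.3000·sin(-2.8422)·0.1 = 6.4077
θ' = -2.8422 + (13.3000/3.4)·tan(-0.47)·0.1 = -3.0409
v' = 13.3000 + 2.1000·0.1 = 13.5100

(14.7292, 6.4077, -3.0409, 13.5100)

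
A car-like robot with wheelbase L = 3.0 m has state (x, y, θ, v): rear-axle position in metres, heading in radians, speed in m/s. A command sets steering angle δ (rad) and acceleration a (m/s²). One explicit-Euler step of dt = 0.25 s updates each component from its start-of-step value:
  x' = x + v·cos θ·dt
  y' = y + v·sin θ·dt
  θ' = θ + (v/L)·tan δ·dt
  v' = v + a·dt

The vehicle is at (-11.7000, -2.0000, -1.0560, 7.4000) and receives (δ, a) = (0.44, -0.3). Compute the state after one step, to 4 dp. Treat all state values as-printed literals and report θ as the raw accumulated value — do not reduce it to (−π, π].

x' = -11.7000 + 7.4000·cos(-1.0560)·0.25 = -10.7891
y' = -2.0000 + 7.4000·sin(-1.0560)·0.25 = -3.6102
θ' = -1.0560 + (7.4000/3.0)·tan(0.44)·0.25 = -0.7657
v' = 7.4000 − 0.3000·0.25 = 7.3250

(-10.7891, -3.6102, -0.7657, 7.3250)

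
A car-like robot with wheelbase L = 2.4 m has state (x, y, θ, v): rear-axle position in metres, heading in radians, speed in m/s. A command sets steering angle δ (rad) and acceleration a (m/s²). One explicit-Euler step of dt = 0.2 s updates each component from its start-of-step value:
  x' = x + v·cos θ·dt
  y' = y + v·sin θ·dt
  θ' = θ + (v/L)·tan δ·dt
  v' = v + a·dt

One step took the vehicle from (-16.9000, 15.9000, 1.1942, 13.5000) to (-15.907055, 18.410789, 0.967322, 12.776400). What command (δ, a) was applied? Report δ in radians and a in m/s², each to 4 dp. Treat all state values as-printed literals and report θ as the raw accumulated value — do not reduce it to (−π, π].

δ = -0.1990, a = -3.6180

a = (v'−v)/dt = (-0.723600)/0.2 = -3.6180
Δθ = θ'−θ = -0.226878;  (v·dt/L) = 13.5000·0.2/2.4 = 1.125000
tan δ = Δθ·L/(v·dt) = -0.201669  →  δ = -0.1990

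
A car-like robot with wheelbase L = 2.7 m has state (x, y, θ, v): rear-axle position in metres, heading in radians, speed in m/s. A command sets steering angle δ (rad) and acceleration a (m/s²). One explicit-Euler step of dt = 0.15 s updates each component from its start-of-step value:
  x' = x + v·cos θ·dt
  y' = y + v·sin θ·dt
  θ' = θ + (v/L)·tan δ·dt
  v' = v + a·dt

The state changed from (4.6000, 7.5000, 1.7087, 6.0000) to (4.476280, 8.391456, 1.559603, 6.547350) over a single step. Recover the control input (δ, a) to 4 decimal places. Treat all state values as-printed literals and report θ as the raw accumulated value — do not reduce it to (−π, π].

a = (v'−v)/dt = (0.547350)/0.15 = 3.6490
Δθ = θ'−θ = -0.149097;  (v·dt/L) = 6.0000·0.15/2.7 = 0.333333
tan δ = Δθ·L/(v·dt) = -0.447291  →  δ = -0.4206

δ = -0.4206, a = 3.6490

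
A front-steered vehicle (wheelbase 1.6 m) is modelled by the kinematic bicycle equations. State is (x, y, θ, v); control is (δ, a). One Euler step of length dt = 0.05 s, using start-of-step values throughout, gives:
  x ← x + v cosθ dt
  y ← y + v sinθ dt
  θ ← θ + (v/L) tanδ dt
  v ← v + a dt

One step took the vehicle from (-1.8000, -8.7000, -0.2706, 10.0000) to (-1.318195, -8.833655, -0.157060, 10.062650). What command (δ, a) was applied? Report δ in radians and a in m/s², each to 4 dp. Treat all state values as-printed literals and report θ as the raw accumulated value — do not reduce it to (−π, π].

a = (v'−v)/dt = (0.062650)/0.05 = 1.2530
Δθ = θ'−θ = 0.113540;  (v·dt/L) = 10.0000·0.05/1.6 = 0.312500
tan δ = Δθ·L/(v·dt) = 0.363328  →  δ = 0.3485

δ = 0.3485, a = 1.2530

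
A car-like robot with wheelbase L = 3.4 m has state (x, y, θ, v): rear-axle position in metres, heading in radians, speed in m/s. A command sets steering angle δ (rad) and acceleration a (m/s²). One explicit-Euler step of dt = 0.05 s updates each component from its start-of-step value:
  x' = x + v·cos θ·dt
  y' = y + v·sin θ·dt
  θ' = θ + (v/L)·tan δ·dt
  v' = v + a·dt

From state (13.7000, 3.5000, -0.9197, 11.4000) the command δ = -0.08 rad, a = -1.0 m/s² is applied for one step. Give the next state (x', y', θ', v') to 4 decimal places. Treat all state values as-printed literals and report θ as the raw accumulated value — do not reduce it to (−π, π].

x' = 13.7000 + 11.4000·cos(-0.9197)·0.05 = 14.0455
y' = 3.5000 + 11.4000·sin(-0.9197)·0.05 = 3.0466
θ' = -0.9197 + (11.4000/3.4)·tan(-0.08)·0.05 = -0.9331
v' = 11.4000 − 1.0000·0.05 = 11.3500

(14.0455, 3.0466, -0.9331, 11.3500)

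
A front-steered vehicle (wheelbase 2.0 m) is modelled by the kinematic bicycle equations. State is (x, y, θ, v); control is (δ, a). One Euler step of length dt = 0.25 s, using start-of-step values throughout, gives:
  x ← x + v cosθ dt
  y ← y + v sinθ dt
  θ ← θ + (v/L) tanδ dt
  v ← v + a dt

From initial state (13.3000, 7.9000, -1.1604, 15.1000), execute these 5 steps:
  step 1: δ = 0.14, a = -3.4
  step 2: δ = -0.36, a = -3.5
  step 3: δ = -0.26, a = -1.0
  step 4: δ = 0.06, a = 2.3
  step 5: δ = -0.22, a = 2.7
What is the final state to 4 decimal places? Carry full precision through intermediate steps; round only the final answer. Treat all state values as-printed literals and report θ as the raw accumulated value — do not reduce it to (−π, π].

(14.5187, -7.8824, -2.2940, 14.3750)

after step 1 (δ=0.14, a=-3.4): (14.806122, 4.438466, -0.894410, 14.250000)
after step 2 (δ=-0.36, a=-3.5): (17.036173, 1.660286, -1.564878, 13.375000)
after step 3 (δ=-0.26, a=-1.0): (17.055964, -1.683405, -2.009632, 13.125000)
after step 4 (δ=0.06, a=2.3): (15.661807, -4.653747, -1.911076, 13.700000)
after step 5 (δ=-0.22, a=2.7): (14.518709, -7.882361, -2.294025, 14.375000)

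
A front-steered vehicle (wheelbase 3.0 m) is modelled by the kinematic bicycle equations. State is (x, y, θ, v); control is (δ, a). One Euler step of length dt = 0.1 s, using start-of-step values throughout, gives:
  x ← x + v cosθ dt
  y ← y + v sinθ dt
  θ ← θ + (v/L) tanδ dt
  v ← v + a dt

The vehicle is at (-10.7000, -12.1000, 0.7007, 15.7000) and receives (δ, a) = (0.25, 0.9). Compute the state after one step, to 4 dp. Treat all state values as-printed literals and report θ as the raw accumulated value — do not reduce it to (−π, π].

(-9.4999, -11.0877, 0.8343, 15.7900)

x' = -10.7000 + 15.7000·cos(0.7007)·0.1 = -9.4999
y' = -12.1000 + 15.7000·sin(0.7007)·0.1 = -11.0877
θ' = 0.7007 + (15.7000/3.0)·tan(0.25)·0.1 = 0.8343
v' = 15.7000 + 0.9000·0.1 = 15.7900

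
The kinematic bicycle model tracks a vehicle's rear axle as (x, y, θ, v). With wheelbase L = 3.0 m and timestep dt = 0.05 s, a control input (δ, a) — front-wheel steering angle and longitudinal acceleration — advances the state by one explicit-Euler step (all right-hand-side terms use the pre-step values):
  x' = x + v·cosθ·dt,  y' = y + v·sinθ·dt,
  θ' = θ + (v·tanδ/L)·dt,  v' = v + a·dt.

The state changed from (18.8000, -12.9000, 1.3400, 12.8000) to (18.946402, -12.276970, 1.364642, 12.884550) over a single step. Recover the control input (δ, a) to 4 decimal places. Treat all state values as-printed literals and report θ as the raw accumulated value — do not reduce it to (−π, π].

δ = 0.1150, a = 1.6910

a = (v'−v)/dt = (0.084550)/0.05 = 1.6910
Δθ = θ'−θ = 0.024642;  (v·dt/L) = 12.8000·0.05/3.0 = 0.213333
tan δ = Δθ·L/(v·dt) = 0.115509  →  δ = 0.1150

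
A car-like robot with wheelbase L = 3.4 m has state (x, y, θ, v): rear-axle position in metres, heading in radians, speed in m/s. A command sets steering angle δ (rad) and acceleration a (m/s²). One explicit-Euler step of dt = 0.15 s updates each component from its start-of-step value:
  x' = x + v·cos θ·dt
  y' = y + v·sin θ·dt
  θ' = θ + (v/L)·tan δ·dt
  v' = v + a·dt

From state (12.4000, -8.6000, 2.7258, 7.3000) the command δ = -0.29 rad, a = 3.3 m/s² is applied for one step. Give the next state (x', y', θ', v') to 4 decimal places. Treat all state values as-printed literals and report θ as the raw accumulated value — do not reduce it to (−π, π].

(11.3983, -8.1577, 2.6297, 7.7950)

x' = 12.4000 + 7.3000·cos(2.7258)·0.15 = 11.3983
y' = -8.6000 + 7.3000·sin(2.7258)·0.15 = -8.1577
θ' = 2.7258 + (7.3000/3.4)·tan(-0.29)·0.15 = 2.6297
v' = 7.3000 + 3.3000·0.15 = 7.7950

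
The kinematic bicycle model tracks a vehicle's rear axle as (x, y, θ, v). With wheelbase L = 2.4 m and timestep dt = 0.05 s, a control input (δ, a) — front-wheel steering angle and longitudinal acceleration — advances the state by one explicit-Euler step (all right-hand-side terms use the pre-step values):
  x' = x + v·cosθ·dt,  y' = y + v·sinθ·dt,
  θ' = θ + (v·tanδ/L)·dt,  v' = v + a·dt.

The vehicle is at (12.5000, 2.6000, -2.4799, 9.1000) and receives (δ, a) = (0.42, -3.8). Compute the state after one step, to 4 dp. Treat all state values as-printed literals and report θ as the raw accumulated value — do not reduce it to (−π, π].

x' = 12.5000 + 9.1000·cos(-2.4799)·0.05 = 12.1410
y' = 2.6000 + 9.1000·sin(-2.4799)·0.05 = 2.3204
θ' = -2.4799 + (9.1000/2.4)·tan(0.42)·0.05 = -2.3952
v' = 9.1000 − 3.8000·0.05 = 8.9100

(12.1410, 2.3204, -2.3952, 8.9100)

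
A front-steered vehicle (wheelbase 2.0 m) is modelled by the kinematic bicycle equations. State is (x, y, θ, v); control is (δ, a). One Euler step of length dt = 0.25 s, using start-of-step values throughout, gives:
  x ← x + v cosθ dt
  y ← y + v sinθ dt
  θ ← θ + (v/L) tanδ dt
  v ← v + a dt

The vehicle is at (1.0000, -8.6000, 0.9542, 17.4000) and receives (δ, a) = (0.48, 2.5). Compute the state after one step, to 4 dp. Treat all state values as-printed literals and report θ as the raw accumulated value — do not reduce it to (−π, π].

x' = 1.0000 + 17.4000·cos(0.9542)·0.25 = 3.5154
y' = -8.6000 + 17.4000·sin(0.9542)·0.25 = -5.0510
θ' = 0.9542 + (17.4000/2.0)·tan(0.48)·0.25 = 2.0865
v' = 17.4000 + 2.5000·0.25 = 18.0250

(3.5154, -5.0510, 2.0865, 18.0250)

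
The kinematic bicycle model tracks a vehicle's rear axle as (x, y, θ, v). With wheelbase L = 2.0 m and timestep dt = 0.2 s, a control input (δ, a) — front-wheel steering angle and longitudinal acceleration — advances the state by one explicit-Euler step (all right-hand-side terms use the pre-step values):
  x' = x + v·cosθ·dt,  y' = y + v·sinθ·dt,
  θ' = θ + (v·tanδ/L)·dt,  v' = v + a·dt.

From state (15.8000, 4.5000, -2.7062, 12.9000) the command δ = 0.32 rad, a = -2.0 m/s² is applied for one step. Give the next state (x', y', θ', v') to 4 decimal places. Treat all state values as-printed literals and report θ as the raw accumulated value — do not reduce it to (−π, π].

x' = 15.8000 + 12.9000·cos(-2.7062)·0.2 = 13.4607
y' = 4.5000 + 12.9000·sin(-2.7062)·0.2 = 3.4118
θ' = -2.7062 + (12.9000/2.0)·tan(0.32)·0.2 = -2.2787
v' = 12.9000 − 2.0000·0.2 = 12.5000

(13.4607, 3.4118, -2.2787, 12.5000)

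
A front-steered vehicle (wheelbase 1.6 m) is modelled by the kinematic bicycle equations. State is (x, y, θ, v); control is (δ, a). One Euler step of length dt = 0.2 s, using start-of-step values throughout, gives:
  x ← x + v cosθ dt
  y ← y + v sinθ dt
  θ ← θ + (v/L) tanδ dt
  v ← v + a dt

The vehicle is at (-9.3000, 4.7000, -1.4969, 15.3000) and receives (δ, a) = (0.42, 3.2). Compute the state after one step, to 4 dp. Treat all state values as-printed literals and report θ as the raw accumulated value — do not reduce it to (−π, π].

x' = -9.3000 + 15.3000·cos(-1.4969)·0.2 = -9.0741
y' = 4.7000 + 15.3000·sin(-1.4969)·0.2 = 1.6484
θ' = -1.4969 + (15.3000/1.6)·tan(0.42)·0.2 = -0.6428
v' = 15.3000 + 3.2000·0.2 = 15.9400

(-9.0741, 1.6484, -0.6428, 15.9400)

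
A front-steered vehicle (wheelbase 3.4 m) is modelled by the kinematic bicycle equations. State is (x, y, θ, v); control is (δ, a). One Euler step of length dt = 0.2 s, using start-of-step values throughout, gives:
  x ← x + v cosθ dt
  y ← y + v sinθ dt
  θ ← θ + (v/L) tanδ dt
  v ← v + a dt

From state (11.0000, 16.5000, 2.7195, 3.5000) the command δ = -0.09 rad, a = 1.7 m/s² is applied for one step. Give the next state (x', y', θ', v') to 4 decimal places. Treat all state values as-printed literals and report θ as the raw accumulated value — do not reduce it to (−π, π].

(10.3614, 16.7868, 2.7009, 3.8400)

x' = 11.0000 + 3.5000·cos(2.7195)·0.2 = 10.3614
y' = 16.5000 + 3.5000·sin(2.7195)·0.2 = 16.7868
θ' = 2.7195 + (3.5000/3.4)·tan(-0.09)·0.2 = 2.7009
v' = 3.5000 + 1.7000·0.2 = 3.8400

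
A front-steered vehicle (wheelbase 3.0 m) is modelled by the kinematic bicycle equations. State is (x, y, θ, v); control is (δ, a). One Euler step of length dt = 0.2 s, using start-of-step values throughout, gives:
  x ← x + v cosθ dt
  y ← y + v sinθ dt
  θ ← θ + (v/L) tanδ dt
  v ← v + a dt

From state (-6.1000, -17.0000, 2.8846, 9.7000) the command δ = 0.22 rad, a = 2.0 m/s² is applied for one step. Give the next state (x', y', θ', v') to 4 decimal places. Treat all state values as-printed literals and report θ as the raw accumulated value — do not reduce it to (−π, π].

x' = -6.1000 + 9.7000·cos(2.8846)·0.2 = -7.9763
y' = -17.0000 + 9.7000·sin(2.8846)·0.2 = -16.5069
θ' = 2.8846 + (9.7000/3.0)·tan(0.22)·0.2 = 3.0292
v' = 9.7000 + 2.0000·0.2 = 10.1000

(-7.9763, -16.5069, 3.0292, 10.1000)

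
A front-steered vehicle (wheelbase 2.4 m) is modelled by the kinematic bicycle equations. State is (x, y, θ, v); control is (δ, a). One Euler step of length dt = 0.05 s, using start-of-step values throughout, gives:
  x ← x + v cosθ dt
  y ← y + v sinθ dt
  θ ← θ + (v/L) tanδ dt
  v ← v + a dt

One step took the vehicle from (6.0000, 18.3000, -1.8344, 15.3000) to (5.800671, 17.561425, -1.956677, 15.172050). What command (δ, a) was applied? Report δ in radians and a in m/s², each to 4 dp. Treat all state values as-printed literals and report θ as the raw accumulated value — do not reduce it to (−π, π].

δ = -0.3663, a = -2.5590

a = (v'−v)/dt = (-0.127950)/0.05 = -2.5590
Δθ = θ'−θ = -0.122277;  (v·dt/L) = 15.3000·0.05/2.4 = 0.318750
tan δ = Δθ·L/(v·dt) = -0.383614  →  δ = -0.3663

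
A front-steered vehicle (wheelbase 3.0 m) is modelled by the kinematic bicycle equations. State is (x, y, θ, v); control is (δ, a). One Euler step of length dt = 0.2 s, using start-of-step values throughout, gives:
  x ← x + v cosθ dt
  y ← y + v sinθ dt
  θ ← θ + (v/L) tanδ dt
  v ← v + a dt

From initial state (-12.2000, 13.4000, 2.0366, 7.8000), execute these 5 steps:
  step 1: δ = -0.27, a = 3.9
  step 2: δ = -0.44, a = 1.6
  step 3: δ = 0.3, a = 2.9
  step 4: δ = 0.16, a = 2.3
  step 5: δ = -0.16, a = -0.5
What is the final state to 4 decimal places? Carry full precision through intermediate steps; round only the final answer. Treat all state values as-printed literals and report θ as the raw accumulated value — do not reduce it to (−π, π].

after step 1 (δ=-0.27, a=3.9): (-12.900660, 14.793799, 1.892686, 8.580000)
after step 2 (δ=-0.44, a=1.6): (-13.443533, 16.421664, 1.623399, 8.900000)
after step 3 (δ=0.3, a=2.9): (-13.537123, 18.199202, 1.806939, 9.480000)
after step 4 (δ=0.16, a=2.3): (-13.980700, 20.042584, 1.908931, 9.940000)
after step 5 (δ=-0.16, a=-0.5): (-14.640174, 21.918014, 1.801990, 9.840000)

(-14.6402, 21.9180, 1.8020, 9.8400)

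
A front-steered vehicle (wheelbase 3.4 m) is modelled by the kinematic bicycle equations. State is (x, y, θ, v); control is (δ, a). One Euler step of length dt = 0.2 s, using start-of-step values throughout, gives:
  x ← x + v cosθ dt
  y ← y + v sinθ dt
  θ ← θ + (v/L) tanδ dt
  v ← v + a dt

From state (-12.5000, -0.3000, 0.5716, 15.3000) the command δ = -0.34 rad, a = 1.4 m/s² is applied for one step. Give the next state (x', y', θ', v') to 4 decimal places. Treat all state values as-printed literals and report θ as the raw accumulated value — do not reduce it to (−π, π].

(-9.9264, 1.3554, 0.2532, 15.5800)

x' = -12.5000 + 15.3000·cos(0.5716)·0.2 = -9.9264
y' = -0.3000 + 15.3000·sin(0.5716)·0.2 = 1.3554
θ' = 0.5716 + (15.3000/3.4)·tan(-0.34)·0.2 = 0.2532
v' = 15.3000 + 1.4000·0.2 = 15.5800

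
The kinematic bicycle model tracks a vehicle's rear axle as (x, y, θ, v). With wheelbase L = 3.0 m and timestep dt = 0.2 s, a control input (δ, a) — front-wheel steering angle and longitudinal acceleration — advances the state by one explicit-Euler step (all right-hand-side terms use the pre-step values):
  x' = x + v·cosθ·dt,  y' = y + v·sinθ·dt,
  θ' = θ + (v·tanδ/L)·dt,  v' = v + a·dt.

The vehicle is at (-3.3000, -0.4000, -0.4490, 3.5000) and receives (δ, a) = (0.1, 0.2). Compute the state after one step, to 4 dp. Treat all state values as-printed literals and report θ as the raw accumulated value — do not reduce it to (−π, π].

x' = -3.3000 + 3.5000·cos(-0.4490)·0.2 = -2.6694
y' = -0.4000 + 3.5000·sin(-0.4490)·0.2 = -0.7038
θ' = -0.4490 + (3.5000/3.0)·tan(0.1)·0.2 = -0.4256
v' = 3.5000 + 0.2000·0.2 = 3.5400

(-2.6694, -0.7038, -0.4256, 3.5400)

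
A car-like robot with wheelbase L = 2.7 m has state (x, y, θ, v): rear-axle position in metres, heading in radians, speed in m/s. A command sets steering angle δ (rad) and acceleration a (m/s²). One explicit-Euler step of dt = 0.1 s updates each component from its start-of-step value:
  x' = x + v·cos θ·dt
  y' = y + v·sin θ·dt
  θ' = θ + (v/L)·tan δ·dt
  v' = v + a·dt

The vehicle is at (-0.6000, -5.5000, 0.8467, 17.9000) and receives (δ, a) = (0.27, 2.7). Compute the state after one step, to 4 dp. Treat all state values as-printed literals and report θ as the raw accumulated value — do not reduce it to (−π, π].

(0.5858, -4.1591, 1.0302, 18.1700)

x' = -0.6000 + 17.9000·cos(0.8467)·0.1 = 0.5858
y' = -5.5000 + 17.9000·sin(0.8467)·0.1 = -4.1591
θ' = 0.8467 + (17.9000/2.7)·tan(0.27)·0.1 = 1.0302
v' = 17.9000 + 2.7000·0.1 = 18.1700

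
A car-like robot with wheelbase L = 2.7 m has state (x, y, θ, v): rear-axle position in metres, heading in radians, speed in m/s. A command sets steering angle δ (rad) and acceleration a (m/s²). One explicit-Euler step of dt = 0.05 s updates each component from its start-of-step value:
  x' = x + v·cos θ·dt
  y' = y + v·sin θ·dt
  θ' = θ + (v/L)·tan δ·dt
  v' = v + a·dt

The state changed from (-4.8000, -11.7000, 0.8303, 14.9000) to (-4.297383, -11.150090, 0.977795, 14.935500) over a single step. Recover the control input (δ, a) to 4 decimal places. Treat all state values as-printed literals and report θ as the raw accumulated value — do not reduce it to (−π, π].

δ = 0.4909, a = 0.7100

a = (v'−v)/dt = (0.035500)/0.05 = 0.7100
Δθ = θ'−θ = 0.147495;  (v·dt/L) = 14.9000·0.05/2.7 = 0.275926
tan δ = Δθ·L/(v·dt) = 0.534546  →  δ = 0.4909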